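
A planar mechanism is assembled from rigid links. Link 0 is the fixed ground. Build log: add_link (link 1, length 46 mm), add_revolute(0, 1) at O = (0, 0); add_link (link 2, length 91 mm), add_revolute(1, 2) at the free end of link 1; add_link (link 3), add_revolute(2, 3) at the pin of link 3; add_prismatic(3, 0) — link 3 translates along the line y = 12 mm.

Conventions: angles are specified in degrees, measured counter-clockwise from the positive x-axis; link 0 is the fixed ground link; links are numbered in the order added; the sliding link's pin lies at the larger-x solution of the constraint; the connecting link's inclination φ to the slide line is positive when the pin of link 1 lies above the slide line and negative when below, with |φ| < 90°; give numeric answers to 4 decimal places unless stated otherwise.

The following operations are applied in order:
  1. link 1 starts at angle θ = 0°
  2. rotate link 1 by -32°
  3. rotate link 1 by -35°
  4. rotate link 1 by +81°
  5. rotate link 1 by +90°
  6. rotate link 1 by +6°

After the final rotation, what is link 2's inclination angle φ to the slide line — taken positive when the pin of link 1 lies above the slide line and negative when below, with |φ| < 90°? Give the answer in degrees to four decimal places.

geometry: r = 46 mm, L = 91 mm, e = 12 mm; θ starts at 0°
rotate link 1 by -32°: θ ← 0° -32° = -32°
rotate link 1 by -35°: θ ← -32° -35° = -67°
rotate link 1 by +81°: θ ← -67° +81° = 14°
rotate link 1 by +90°: θ ← 14° +90° = 104°
rotate link 1 by +6°: θ ← 104° +6° = 110°
h = r sin θ − e = 43.225861 − 12 = 31.225861
sin φ = h / L = 31.225861 / 91 = 0.34314132
φ = arcsin(0.34314132) = 20.068377°

20.0684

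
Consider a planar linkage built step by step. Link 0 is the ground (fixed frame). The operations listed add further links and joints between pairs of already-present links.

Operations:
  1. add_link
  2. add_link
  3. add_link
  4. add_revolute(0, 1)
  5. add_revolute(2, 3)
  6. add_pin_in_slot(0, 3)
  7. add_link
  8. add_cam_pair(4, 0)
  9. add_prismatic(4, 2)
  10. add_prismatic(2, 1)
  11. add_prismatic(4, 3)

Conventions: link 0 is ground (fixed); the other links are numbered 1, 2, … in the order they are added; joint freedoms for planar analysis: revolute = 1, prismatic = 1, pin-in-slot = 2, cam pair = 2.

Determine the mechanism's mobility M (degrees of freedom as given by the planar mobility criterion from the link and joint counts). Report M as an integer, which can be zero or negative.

link 0 = ground. State L|J1|J2 = 1|0|0
+link1  2|0|0
+link2  3|0|0
+link3  4|0|0
R(0,1) f=1→J1  4|1|0
R(2,3) f=1→J1  4|2|0
PS(0,3) f=2→J2  4|2|1
+link4  5|2|1
C(4,0) f=2→J2  5|2|2
P(4,2) f=1→J1  5|3|2
P(2,1) f=1→J1  5|4|2
P(4,3) f=1→J1  5|5|2
M = 3(5−1)−2·5−2 = 12−10−2 = 0

M = 0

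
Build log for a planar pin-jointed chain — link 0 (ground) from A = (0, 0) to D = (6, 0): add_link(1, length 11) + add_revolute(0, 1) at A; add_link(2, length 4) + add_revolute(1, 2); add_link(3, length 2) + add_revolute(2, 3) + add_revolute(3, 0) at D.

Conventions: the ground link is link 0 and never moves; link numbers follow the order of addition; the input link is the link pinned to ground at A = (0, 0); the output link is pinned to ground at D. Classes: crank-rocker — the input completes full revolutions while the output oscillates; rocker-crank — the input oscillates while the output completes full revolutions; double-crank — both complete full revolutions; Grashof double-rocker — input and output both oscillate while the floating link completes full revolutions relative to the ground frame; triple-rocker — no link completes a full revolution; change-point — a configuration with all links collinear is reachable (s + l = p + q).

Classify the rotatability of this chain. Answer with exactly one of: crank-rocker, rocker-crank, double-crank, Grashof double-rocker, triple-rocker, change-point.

lengths: ground=6, input=11, coupler=4, output=2
sorted: s=2 (shortest), l=11 (longest), p+q=10
s + l = 13 vs p + q = 10
s + l > p + q → non-Grashof → no link fully rotates → triple-rocker

triple-rocker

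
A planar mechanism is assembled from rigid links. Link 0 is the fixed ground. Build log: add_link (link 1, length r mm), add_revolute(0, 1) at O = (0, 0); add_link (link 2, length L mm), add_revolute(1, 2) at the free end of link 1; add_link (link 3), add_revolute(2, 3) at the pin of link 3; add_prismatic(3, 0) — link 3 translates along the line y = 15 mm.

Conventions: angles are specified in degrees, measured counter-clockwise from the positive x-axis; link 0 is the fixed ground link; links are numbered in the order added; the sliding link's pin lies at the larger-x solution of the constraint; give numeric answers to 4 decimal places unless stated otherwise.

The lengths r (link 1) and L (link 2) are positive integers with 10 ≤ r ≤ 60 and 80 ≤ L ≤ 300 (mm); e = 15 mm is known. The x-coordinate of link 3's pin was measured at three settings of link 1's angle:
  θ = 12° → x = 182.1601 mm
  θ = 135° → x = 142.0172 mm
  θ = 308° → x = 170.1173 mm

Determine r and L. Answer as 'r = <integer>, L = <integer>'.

constraint per measurement: (x − r cos θ)² + (r sin θ − e)² = L²
subtracting the θ₁ and θ₂ equations cancels the r² and L² terms:
r = (x₁² − x₂²) / (2[(x₁cos θ₁ + e sin θ₁) − (x₂cos θ₂ + e sin θ₂)]) = 24.0000 → r = 24
L² = (x₁ − r cos θ₁)² + (r sin θ₁ − e)² = 25280.9913 → L = 159.0000 → L = 159
check at θ₃=308°: x = 170.1173 (printed 170.1173) ✓

r = 24, L = 159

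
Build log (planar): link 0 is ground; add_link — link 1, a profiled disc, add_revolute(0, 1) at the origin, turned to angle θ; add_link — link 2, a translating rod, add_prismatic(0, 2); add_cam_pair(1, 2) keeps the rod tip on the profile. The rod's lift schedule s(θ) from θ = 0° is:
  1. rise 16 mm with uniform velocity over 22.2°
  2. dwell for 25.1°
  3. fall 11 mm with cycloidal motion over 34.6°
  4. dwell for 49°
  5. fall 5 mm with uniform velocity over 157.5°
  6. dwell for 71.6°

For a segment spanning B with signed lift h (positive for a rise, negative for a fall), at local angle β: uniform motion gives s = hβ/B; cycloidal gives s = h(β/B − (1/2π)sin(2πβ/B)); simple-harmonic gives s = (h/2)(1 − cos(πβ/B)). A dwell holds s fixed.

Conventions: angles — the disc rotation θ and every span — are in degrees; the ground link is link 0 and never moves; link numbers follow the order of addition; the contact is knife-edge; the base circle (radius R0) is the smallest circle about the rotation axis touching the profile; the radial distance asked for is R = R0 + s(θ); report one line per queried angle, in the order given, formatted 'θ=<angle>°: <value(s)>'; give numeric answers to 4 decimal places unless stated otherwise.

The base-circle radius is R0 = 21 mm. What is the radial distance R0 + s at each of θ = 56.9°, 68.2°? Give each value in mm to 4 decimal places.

seg 1 [0°–22.2°] uniform, h=16: full span → s += 16 → s = 16.0000
seg 2 [22.2°–47.3°] dwell: s stays 16.0000
seg 3 [47.3°–81.9°] cycloidal, h=-11: θ=56.9° here. β=9.6, B=34.6. -11·(0.2775 − sin(2π·0.2775)/(2π)) = -1.3273 → s = 14.6727
seg 3 [47.3°–81.9°] cycloidal, h=-11: θ=68.2° here. β=20.9, B=34.6. -11·(0.6040 − sin(2π·0.6040)/(2π)) = -7.7092 → s = 8.2908
θ=56.9°: R = R0 + s = 21 + 14.6727 = 35.6727
θ=68.2°: R = R0 + s = 21 + 8.2908 = 29.2908

θ=56.9°: 35.6727
θ=68.2°: 29.2908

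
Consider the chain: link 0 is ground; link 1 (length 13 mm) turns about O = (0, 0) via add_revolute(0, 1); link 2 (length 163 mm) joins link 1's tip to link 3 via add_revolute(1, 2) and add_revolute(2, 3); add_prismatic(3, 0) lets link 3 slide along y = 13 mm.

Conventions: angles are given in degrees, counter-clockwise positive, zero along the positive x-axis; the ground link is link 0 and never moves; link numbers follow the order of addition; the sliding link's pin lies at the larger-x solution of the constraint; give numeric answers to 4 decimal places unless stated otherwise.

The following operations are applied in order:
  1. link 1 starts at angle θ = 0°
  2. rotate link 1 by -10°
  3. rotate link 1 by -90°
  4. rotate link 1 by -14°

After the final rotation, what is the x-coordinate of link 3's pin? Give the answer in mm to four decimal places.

geometry: r = 13 mm, L = 163 mm, e = 13 mm; θ starts at 0°
rotate link 1 by -10°: θ ← 0° -10° = -10°
rotate link 1 by -90°: θ ← -10° -90° = -100°
rotate link 1 by -14°: θ ← -100° -14° = -114°
crank pin P = (r cos θ, r sin θ) = (-5.287576, -11.876091)
h = r sin θ − e = -11.876091 − 13 = -24.876091
x = r cos θ + √(L² − h²) = -5.287576 + 161.090596 = 155.803020

155.8030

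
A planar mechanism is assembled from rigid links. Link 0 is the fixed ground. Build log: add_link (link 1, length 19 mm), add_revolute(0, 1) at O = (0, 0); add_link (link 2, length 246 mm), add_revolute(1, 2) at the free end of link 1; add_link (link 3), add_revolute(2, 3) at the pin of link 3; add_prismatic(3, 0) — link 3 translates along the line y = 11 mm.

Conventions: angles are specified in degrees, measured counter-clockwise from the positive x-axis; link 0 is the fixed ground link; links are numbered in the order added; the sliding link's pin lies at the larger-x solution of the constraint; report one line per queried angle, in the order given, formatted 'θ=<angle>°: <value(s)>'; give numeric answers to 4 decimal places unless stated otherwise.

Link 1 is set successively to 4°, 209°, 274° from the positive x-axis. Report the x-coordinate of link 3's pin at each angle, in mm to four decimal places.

geometry: r = 19 mm, L = 246 mm, e = 11 mm
θ=4°: crank pin P = (r cos θ, r sin θ) = (18.953717, 1.325373)
θ=4°: h = r sin θ − e = 1.325373 − 11 = -9.674627
θ=4°: x = r cos θ + √(L² − h²) = 18.953717 + 245.809686 = 264.763403
θ=209°: crank pin P = (r cos θ, r sin θ) = (-16.617774, -9.211383)
θ=209°: h = r sin θ − e = -9.211383 − 11 = -20.211383
θ=209°: x = r cos θ + √(L² − h²) = -16.617774 + 245.168310 = 228.550535
θ=274°: crank pin P = (r cos θ, r sin θ) = (1.325373, -18.953717)
θ=274°: h = r sin θ − e = -18.953717 − 11 = -29.953717
θ=274°: x = r cos θ + √(L² − h²) = 1.325373 + 244.169562 = 245.494935

θ=4°: 264.7634
θ=209°: 228.5505
θ=274°: 245.4949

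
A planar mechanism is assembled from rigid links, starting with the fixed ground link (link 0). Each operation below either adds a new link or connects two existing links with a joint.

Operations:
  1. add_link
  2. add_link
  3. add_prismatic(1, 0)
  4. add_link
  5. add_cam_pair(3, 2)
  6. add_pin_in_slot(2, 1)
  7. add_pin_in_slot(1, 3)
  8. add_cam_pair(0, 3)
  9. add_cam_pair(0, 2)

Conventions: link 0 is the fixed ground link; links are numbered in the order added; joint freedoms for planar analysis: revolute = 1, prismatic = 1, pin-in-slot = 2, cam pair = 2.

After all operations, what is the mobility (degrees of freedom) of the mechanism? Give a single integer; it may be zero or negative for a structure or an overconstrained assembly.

(L,J1,J2)=(1,0,0); link0 fixed
link1: (2,0,0)
link2: (3,0,0)
P 1-0 [J1]: (3,1,0)
link3: (4,1,0)
C 3-2 [J2]: (4,1,1)
PS 2-1 [J2]: (4,1,2)
PS 1-3 [J2]: (4,1,3)
C 0-3 [J2]: (4,1,4)
C 0-2 [J2]: (4,1,5)
Grübler: 3·3 − 2·1 − 5 = 2

M = 2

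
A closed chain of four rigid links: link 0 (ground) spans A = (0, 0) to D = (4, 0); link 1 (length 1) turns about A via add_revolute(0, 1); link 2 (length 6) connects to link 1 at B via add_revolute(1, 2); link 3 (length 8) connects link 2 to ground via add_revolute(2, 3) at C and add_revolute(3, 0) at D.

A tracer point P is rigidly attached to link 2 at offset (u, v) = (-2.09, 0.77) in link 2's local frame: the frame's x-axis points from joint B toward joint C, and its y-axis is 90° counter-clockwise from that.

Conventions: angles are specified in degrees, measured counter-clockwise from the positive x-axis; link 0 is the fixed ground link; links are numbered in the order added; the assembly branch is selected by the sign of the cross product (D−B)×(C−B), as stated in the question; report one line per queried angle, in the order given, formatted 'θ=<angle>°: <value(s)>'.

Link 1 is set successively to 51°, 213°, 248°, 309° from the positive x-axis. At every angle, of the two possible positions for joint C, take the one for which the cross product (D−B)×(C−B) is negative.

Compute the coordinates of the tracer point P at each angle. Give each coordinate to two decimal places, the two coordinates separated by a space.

A=(0,0), D=(4.00,0)
θ=51°: B = A + 1.00·(cos51°, sin51°) = (0.6293, 0.7771)
θ=51°: |BD| = 3.4591
θ=51°: circle(B,6.00) ∩ circle(D,8.00): a=-2.3177, h=5.5343
θ=51°:   candidates: C₊=(-0.3858,6.6907) cross=19.144; C₋=(-2.8725,-4.0949) cross=-19.144
θ=51°:   branch - wants cross < 0 → take C=(-2.8725,-4.0949) (cross=-19.144)
θ=51°: ex = (C−B)/|BC| = (-0.5836,-0.8120); ey = (0.8120,-0.5836)
θ=51°: P = B + -2.09·ex + 0.77·ey = (2.4744,2.0248)
θ=213°: B = A + 1.00·(cos213°, sin213°) = (-0.8387, -0.5446)
θ=213°: |BD| = 4.8692
θ=213°: circle(B,6.00) ∩ circle(D,8.00): a=-0.4406, h=5.9838
θ=213°:   candidates: C₊=(-1.9458,5.3523) cross=29.136; C₋=(-0.6072,-6.5402) cross=-29.136
θ=213°:   branch - wants cross < 0 → take C=(-0.6072,-6.5402) (cross=-29.136)
θ=213°: ex = (C−B)/|BC| = (0.0386,-0.9993); ey = (0.9993,0.0386)
θ=213°: P = B + -2.09·ex + 0.77·ey = (-0.1499,1.5735)
θ=248°: B = A + 1.00·(cos248°, sin248°) = (-0.3746, -0.9272)
θ=248°: |BD| = 4.4718
θ=248°: circle(B,6.00) ∩ circle(D,8.00): a=-0.8948, h=5.9329
θ=248°:   candidates: C₊=(-2.4801,4.6912) cross=26.531; C₋=(-0.0199,-6.9167) cross=-26.531
θ=248°:   branch - wants cross < 0 → take C=(-0.0199,-6.9167) (cross=-26.531)
θ=248°: ex = (C−B)/|BC| = (0.0591,-0.9983); ey = (0.9983,0.0591)
θ=248°: P = B + -2.09·ex + 0.77·ey = (0.2705,1.2047)
θ=309°: B = A + 1.00·(cos309°, sin309°) = (0.6293, -0.7771)
θ=309°: |BD| = 3.4591
θ=309°: circle(B,6.00) ∩ circle(D,8.00): a=-2.3177, h=5.5343
θ=309°:   candidates: C₊=(-2.8725,4.0949) cross=19.144; C₋=(-0.3858,-6.6907) cross=-19.144
θ=309°:   branch - wants cross < 0 → take C=(-0.3858,-6.6907) (cross=-19.144)
θ=309°: ex = (C−B)/|BC| = (-0.1692,-0.9856); ey = (0.9856,-0.1692)
θ=309°: P = B + -2.09·ex + 0.77·ey = (1.7418,1.1525)

θ=51°: 2.47 2.02
θ=213°: -0.15 1.57
θ=248°: 0.27 1.20
θ=309°: 1.74 1.15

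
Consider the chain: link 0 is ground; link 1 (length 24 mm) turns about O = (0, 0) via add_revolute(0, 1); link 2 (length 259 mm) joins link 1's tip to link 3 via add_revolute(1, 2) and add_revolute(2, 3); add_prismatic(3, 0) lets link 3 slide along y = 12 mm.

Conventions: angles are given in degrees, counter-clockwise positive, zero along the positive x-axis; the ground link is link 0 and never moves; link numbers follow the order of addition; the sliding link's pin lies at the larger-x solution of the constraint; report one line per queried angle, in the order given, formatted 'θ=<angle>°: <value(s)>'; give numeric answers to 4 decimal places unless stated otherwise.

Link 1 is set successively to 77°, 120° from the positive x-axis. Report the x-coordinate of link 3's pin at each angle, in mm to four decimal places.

geometry: r = 24 mm, L = 259 mm, e = 12 mm
θ=77°: crank pin P = (r cos θ, r sin θ) = (5.398825, 23.384882)
θ=77°: h = r sin θ − e = 23.384882 − 12 = 11.384882
θ=77°: x = r cos θ + √(L² − h²) = 5.398825 + 258.749656 = 264.148481
θ=120°: crank pin P = (r cos θ, r sin θ) = (-12.000000, 20.784610)
θ=120°: h = r sin θ − e = 20.784610 − 12 = 8.784610
θ=120°: x = r cos θ + √(L² − h²) = -12.000000 + 258.850982 = 246.850982

θ=77°: 264.1485
θ=120°: 246.8510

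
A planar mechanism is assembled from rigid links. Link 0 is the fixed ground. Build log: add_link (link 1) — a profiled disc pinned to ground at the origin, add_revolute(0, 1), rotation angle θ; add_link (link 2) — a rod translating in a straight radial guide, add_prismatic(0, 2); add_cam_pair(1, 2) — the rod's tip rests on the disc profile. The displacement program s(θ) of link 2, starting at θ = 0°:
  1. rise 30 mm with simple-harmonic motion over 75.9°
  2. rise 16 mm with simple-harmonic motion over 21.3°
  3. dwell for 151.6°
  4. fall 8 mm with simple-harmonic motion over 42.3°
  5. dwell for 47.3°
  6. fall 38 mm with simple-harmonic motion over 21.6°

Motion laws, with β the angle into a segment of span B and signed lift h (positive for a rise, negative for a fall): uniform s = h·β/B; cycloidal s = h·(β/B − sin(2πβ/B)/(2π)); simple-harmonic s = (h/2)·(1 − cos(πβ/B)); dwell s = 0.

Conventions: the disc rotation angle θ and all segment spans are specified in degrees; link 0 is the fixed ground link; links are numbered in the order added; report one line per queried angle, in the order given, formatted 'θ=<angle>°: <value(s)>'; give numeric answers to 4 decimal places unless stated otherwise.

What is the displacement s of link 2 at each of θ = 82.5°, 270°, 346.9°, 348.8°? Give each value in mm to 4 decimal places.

seg 1 [0°–75.9°] simple-harmonic, h=30: full span → s += 30 → s = 30.0000
seg 2 [75.9°–97.2°] simple-harmonic, h=16: θ=82.5° here. β=6.6, B=21.3. 16/2·(1 − cos(π·0.3099)) = 3.5004 → s = 33.5004
seg 2 [75.9°–97.2°] simple-harmonic, h=16: full span → s += 16 → s = 46.0000
seg 3 [97.2°–248.8°] dwell: s stays 46.0000
seg 4 [248.8°–291.1°] simple-harmonic, h=-8: θ=270° here. β=21.2, B=42.3. -8/2·(1 − cos(π·0.5012)) = -4.0149 → s = 41.9851
seg 4 [248.8°–291.1°] simple-harmonic, h=-8: full span → s += -8 → s = 38.0000
seg 5 [291.1°–338.4°] dwell: s stays 38.0000
seg 6 [338.4°–360°] simple-harmonic, h=-38: θ=346.9° here. β=8.5, B=21.6. -38/2·(1 − cos(π·0.3935)) = -12.7620 → s = 25.2380
seg 6 [338.4°–360°] simple-harmonic, h=-38: θ=348.8° here. β=10.4, B=21.6. -38/2·(1 − cos(π·0.4815)) = -17.8952 → s = 20.1048

θ=82.5°: 33.5004
θ=270°: 41.9851
θ=346.9°: 25.2380
θ=348.8°: 20.1048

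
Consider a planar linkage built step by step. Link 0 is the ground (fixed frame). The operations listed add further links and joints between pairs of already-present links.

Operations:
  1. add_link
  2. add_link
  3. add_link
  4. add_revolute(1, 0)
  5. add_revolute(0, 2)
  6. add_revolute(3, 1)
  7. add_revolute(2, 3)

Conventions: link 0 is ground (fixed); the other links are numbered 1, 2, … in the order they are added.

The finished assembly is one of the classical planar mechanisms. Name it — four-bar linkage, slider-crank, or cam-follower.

links: 4 (incl. ground); joints: 4 revolute, 0 prismatic, 0 higher (cam) pair, forming one closed loop
4 links in a single 4R loop → four-bar linkage

four-bar linkage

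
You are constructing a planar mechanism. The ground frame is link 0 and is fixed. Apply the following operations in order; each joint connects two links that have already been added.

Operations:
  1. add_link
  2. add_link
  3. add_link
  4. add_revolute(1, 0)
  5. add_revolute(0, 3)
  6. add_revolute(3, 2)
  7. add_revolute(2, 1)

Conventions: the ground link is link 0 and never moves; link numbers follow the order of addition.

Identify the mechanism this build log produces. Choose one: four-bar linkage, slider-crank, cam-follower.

links: 4 (incl. ground); joints: 4 revolute, 0 prismatic, 0 higher (cam) pair, forming one closed loop
4 links in a single 4R loop → four-bar linkage

four-bar linkage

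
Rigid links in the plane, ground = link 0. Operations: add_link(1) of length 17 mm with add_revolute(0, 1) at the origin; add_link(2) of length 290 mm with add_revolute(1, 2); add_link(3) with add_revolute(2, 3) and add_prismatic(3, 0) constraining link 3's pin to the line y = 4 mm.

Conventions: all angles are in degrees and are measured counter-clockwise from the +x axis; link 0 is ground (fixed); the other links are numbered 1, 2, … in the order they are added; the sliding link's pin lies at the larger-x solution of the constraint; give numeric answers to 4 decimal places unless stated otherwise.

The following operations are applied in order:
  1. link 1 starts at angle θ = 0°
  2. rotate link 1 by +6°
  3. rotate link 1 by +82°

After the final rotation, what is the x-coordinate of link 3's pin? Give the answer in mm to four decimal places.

geometry: r = 17 mm, L = 290 mm, e = 4 mm; θ starts at 0°
rotate link 1 by +6°: θ ← 0° +6° = 6°
rotate link 1 by +82°: θ ← 6° +82° = 88°
crank pin P = (r cos θ, r sin θ) = (0.593291, 16.989644)
h = r sin θ − e = 16.989644 − 4 = 12.989644
x = r cos θ + √(L² − h²) = 0.593291 + 289.708939 = 290.302230

290.3022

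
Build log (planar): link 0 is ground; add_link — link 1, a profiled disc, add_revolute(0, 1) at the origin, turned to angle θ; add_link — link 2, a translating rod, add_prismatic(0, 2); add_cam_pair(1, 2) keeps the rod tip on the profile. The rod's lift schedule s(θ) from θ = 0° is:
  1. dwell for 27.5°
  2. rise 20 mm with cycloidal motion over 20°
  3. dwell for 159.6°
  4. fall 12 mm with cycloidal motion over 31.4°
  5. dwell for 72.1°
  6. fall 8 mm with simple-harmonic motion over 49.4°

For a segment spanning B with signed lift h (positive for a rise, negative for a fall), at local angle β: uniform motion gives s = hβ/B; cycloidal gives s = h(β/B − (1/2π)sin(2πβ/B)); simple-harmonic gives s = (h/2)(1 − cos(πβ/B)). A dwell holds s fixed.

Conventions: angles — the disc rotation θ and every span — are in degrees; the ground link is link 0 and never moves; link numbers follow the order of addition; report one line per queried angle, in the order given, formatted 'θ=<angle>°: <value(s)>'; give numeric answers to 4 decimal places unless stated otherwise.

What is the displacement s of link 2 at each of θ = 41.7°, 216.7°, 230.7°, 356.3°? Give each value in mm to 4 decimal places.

seg 1 [0°–27.5°] dwell: s stays 0.0000
seg 2 [27.5°–47.5°] cycloidal, h=20: θ=41.7° here. β=14.2, B=20. 20·(0.7100 − sin(2π·0.7100)/(2π)) = 17.2831 → s = 17.2831
seg 2 [27.5°–47.5°] cycloidal, h=20: full span → s += 20 → s = 20.0000
seg 3 [47.5°–207.1°] dwell: s stays 20.0000
seg 4 [207.1°–238.5°] cycloidal, h=-12: θ=216.7° here. β=9.6, B=31.4. -12·(0.3057 − sin(2π·0.3057)/(2π)) = -1.8748 → s = 18.1252
seg 4 [207.1°–238.5°] cycloidal, h=-12: θ=230.7° here. β=23.6, B=31.4. -12·(0.7516 − sin(2π·0.7516)/(2π)) = -10.9289 → s = 9.0711
seg 4 [207.1°–238.5°] cycloidal, h=-12: full span → s += -12 → s = 8.0000
seg 5 [238.5°–310.6°] dwell: s stays 8.0000
seg 6 [310.6°–360°] simple-harmonic, h=-8: θ=356.3° here. β=45.7, B=49.4. -8/2·(1 − cos(π·0.9251)) = -7.8898 → s = 0.1102

θ=41.7°: 17.2831
θ=216.7°: 18.1252
θ=230.7°: 9.0711
θ=356.3°: 0.1102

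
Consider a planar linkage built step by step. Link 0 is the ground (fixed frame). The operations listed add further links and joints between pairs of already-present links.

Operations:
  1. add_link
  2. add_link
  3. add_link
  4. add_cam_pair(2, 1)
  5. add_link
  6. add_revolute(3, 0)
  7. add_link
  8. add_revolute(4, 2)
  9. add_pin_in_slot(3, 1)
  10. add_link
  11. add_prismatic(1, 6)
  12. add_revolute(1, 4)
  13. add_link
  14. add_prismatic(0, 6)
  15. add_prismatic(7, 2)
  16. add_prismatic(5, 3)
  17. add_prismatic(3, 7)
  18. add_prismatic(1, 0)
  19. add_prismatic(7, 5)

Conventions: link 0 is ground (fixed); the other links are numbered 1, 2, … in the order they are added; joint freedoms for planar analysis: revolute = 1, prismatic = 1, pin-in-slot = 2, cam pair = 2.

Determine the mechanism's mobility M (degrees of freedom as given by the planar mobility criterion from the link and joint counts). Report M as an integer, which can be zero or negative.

link 0 = ground. State L|J1|J2 = 1|0|0
+link1  2|0|0
+link2  3|0|0
+link3  4|0|0
C(2,1) f=2→J2  4|0|1
+link4  5|0|1
R(3,0) f=1→J1  5|1|1
+link5  6|1|1
R(4,2) f=1→J1  6|2|1
PS(3,1) f=2→J2  6|2|2
+link6  7|2|2
P(1,6) f=1→J1  7|3|2
R(1,4) f=1→J1  7|4|2
+link7  8|4|2
P(0,6) f=1→J1  8|5|2
P(7,2) f=1→J1  8|6|2
P(5,3) f=1→J1  8|7|2
P(3,7) f=1→J1  8|8|2
P(1,0) f=1→J1  8|9|2
P(7,5) f=1→J1  8|10|2
M = 3(8−1)−2·10−2 = 21−20−2 = -1

M = -1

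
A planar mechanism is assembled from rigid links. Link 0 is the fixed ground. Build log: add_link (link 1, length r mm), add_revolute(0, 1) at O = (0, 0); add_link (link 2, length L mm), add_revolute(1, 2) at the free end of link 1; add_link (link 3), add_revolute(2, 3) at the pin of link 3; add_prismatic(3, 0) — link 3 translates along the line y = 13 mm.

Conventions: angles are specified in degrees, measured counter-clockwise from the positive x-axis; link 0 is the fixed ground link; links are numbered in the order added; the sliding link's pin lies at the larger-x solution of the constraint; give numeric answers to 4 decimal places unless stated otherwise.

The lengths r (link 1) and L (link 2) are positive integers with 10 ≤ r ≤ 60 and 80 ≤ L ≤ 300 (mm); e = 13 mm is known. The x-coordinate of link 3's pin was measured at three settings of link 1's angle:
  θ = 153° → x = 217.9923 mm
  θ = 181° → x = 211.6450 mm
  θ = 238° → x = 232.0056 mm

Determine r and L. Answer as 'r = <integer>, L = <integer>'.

constraint per measurement: (x − r cos θ)² + (r sin θ − e)² = L²
subtracting the θ₁ and θ₂ equations cancels the r² and L² terms:
r = (x₁² − x₂²) / (2[(x₁cos θ₁ + e sin θ₁) − (x₂cos θ₂ + e sin θ₂)]) = 57.9999 → r = 58
L² = (x₁ − r cos θ₁)² + (r sin θ₁ − e)² = 72900.0023 → L = 270.0000 → L = 270
check at θ₃=238°: x = 232.0056 (printed 232.0056) ✓

r = 58, L = 270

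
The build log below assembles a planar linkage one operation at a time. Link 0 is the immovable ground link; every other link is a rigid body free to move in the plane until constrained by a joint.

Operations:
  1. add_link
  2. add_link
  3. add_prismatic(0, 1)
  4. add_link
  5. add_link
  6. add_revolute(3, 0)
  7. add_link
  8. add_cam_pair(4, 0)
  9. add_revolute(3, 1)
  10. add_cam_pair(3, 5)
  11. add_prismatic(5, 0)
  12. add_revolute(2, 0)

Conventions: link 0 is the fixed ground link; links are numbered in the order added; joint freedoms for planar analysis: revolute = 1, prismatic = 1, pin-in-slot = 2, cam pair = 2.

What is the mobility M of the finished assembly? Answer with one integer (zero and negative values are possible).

ground; <1,0,0>
#1 <2,0,0>
#2 <3,0,0>
P:0↔1 J1 <3,1,0>
#3 <4,1,0>
#4 <5,1,0>
R:3↔0 J1 <5,2,0>
#5 <6,2,0>
C:4↔0 J2 <6,2,1>
R:3↔1 J1 <6,3,1>
C:3↔5 J2 <6,3,2>
P:5↔0 J1 <6,4,2>
R:2↔0 J1 <6,5,2>
3×5 − 2×5 − 1×2 = 3

M = 3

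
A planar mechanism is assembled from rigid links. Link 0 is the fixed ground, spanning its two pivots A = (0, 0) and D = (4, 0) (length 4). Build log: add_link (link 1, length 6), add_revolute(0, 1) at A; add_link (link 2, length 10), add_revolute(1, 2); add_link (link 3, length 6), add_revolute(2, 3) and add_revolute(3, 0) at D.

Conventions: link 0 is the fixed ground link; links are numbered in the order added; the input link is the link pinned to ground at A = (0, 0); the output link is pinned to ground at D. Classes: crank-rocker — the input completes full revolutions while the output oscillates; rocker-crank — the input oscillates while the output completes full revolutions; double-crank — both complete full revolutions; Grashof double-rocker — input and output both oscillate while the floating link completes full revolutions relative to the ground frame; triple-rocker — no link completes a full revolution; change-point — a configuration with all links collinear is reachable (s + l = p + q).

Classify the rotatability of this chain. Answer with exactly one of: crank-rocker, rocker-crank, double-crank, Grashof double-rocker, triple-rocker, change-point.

lengths: ground=4, input=6, coupler=10, output=6
sorted: s=4 (shortest), l=10 (longest), p+q=12
s + l = 14 vs p + q = 12
s + l > p + q → non-Grashof → no link fully rotates → triple-rocker

triple-rocker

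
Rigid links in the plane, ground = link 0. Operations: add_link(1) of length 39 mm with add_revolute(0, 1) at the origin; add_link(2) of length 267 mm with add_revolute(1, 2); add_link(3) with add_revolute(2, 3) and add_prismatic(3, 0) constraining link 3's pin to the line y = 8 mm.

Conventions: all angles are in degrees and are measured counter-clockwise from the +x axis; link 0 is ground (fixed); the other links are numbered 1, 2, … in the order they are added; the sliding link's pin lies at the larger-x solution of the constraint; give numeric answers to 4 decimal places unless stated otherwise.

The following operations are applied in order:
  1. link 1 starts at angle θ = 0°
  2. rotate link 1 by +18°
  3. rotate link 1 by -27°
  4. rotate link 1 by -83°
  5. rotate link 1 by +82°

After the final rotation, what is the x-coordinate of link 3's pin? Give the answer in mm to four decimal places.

geometry: r = 39 mm, L = 267 mm, e = 8 mm; θ starts at 0°
rotate link 1 by +18°: θ ← 0° +18° = 18°
rotate link 1 by -27°: θ ← 18° -27° = -9°
rotate link 1 by -83°: θ ← -9° -83° = -92°
rotate link 1 by +82°: θ ← -92° +82° = -10°
crank pin P = (r cos θ, r sin θ) = (38.407502, -6.772279)
h = r sin θ − e = -6.772279 − 8 = -14.772279
x = r cos θ + √(L² − h²) = 38.407502 + 266.591035 = 304.998537

304.9985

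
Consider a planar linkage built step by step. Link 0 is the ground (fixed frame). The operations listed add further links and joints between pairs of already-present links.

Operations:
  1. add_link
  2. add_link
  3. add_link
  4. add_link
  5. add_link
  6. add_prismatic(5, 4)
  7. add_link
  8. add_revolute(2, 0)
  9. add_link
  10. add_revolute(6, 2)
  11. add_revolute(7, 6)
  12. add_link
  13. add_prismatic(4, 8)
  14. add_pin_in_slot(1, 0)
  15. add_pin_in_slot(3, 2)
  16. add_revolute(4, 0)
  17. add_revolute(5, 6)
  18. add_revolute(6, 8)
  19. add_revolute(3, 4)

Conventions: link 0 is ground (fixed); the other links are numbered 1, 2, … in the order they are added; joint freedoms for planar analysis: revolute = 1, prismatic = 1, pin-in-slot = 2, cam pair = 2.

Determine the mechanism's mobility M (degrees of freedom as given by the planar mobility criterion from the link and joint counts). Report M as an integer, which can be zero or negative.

(L,J1,J2)=(1,0,0); link0 fixed
link1: (2,0,0)
link2: (3,0,0)
link3: (4,0,0)
link4: (5,0,0)
link5: (6,0,0)
P 5-4 [J1]: (6,1,0)
link6: (7,1,0)
R 2-0 [J1]: (7,2,0)
link7: (8,2,0)
R 6-2 [J1]: (8,3,0)
R 7-6 [J1]: (8,4,0)
link8: (9,4,0)
P 4-8 [J1]: (9,5,0)
PS 1-0 [J2]: (9,5,1)
PS 3-2 [J2]: (9,5,2)
R 4-0 [J1]: (9,6,2)
R 5-6 [J1]: (9,7,2)
R 6-8 [J1]: (9,8,2)
R 3-4 [J1]: (9,9,2)
Grübler: 3·8 − 2·9 − 2 = 4

M = 4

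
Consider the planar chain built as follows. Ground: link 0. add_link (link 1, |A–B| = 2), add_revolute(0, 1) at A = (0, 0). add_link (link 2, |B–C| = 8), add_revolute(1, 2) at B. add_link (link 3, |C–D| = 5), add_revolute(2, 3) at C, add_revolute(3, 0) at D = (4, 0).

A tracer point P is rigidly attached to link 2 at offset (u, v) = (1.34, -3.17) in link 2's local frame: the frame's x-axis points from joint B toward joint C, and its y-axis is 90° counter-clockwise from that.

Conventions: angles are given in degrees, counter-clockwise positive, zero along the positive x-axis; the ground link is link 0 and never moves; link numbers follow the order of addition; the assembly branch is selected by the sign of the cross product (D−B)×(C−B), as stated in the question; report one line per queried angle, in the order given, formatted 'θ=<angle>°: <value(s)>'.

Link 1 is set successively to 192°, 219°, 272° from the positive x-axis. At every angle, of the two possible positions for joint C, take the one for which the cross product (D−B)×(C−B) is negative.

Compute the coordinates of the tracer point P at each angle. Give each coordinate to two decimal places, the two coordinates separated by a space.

A=(0,0), D=(4.00,0)
θ=192°: B = A + 2.00·(cos192°, sin192°) = (-1.9563, -0.4158)
θ=192°: |BD| = 5.9708
θ=192°: circle(B,8.00) ∩ circle(D,5.00): a=6.2513, h=4.9921
θ=192°:   candidates: C₊=(3.9322,4.9995) cross=29.807; C₋=(4.6275,-4.9605) cross=-29.807
θ=192°:   branch - wants cross < 0 → take C=(4.6275,-4.9605) (cross=-29.807)
θ=192°: ex = (C−B)/|BC| = (0.8230,-0.5681); ey = (0.5681,0.8230)
θ=192°: P = B + 1.34·ex + -3.17·ey = (-2.6543,-3.7859)
θ=219°: B = A + 2.00·(cos219°, sin219°) = (-1.5543, -1.2586)
θ=219°: |BD| = 5.6951
θ=219°: circle(B,8.00) ∩ circle(D,5.00): a=6.2715, h=4.9667
θ=219°:   candidates: C₊=(3.4645,4.9712) cross=28.286; C₋=(5.6598,-4.7165) cross=-28.286
θ=219°:   branch - wants cross < 0 → take C=(5.6598,-4.7165) (cross=-28.286)
θ=219°: ex = (C−B)/|BC| = (0.9018,-0.4322); ey = (0.4322,0.9018)
θ=219°: P = B + 1.34·ex + -3.17·ey = (-1.7161,-4.6964)
θ=272°: B = A + 2.00·(cos272°, sin272°) = (0.0698, -1.9988)
θ=272°: |BD| = 4.4093
θ=272°: circle(B,8.00) ∩ circle(D,5.00): a=6.6271, h=4.4812
θ=272°:   candidates: C₊=(3.9455,4.9997) cross=19.759; C₋=(8.0083,-2.9889) cross=-19.759
θ=272°:   branch - wants cross < 0 → take C=(8.0083,-2.9889) (cross=-19.759)
θ=272°: ex = (C−B)/|BC| = (0.9923,-0.1238); ey = (0.1238,0.9923)
θ=272°: P = B + 1.34·ex + -3.17·ey = (1.0072,-5.3103)

θ=192°: -2.65 -3.79
θ=219°: -1.72 -4.70
θ=272°: 1.01 -5.31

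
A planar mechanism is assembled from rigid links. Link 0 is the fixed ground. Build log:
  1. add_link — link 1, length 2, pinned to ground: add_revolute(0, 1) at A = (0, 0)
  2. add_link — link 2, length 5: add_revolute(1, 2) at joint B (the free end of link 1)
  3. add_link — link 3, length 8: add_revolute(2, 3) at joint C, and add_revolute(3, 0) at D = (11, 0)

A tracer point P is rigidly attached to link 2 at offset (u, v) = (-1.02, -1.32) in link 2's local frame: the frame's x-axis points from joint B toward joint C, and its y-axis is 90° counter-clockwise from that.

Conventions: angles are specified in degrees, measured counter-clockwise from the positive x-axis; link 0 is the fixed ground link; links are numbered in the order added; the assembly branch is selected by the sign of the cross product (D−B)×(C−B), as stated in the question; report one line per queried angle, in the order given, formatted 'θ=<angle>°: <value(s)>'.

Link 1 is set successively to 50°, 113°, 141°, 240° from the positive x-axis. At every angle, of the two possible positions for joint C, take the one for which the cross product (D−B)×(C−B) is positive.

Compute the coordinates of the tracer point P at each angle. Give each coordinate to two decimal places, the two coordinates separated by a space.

A=(0,0), D=(11.00,0)
θ=50°: B = A + 2.00·(cos50°, sin50°) = (1.2856, 1.5321)
θ=50°: |BD| = 9.8345
θ=50°: circle(B,5.00) ∩ circle(D,8.00): a=2.9344, h=4.0483
θ=50°:   candidates: C₊=(4.8149,5.0739) cross=39.813; C₋=(3.5535,-2.9240) cross=-39.813
θ=50°:   branch + wants cross > 0 → take C=(4.8149,5.0739) (cross=39.813)
θ=50°: ex = (C−B)/|BC| = (0.7059,0.7084); ey = (-0.7084,0.7059)
θ=50°: P = B + -1.02·ex + -1.32·ey = (1.5006,-0.1222)
θ=113°: B = A + 2.00·(cos113°, sin113°) = (-0.7815, 1.8410)
θ=113°: |BD| = 11.9244
θ=113°: circle(B,5.00) ∩ circle(D,8.00): a=4.3269, h=2.5055
θ=113°:   candidates: C₊=(3.8804,3.6485) cross=29.877; C₋=(3.1067,-1.3025) cross=-29.877
θ=113°:   branch + wants cross > 0 → take C=(3.8804,3.6485) (cross=29.877)
θ=113°: ex = (C−B)/|BC| = (0.9324,0.3615); ey = (-0.3615,0.9324)
θ=113°: P = B + -1.02·ex + -1.32·ey = (-1.2553,0.2416)
θ=141°: B = A + 2.00·(cos141°, sin141°) = (-1.5543, 1.2586)
θ=141°: |BD| = 12.6172
θ=141°: circle(B,5.00) ∩ circle(D,8.00): a=4.7631, h=1.5208
θ=141°:   candidates: C₊=(3.3368,2.2967) cross=19.188; C₋=(3.0333,-0.7297) cross=-19.188
θ=141°:   branch + wants cross > 0 → take C=(3.3368,2.2967) (cross=19.188)
θ=141°: ex = (C−B)/|BC| = (0.9782,0.2076); ey = (-0.2076,0.9782)
θ=141°: P = B + -1.02·ex + -1.32·ey = (-2.2780,-0.2444)
θ=240°: B = A + 2.00·(cos240°, sin240°) = (-1.0000, -1.7321)
θ=240°: |BD| = 12.1244
θ=240°: circle(B,5.00) ∩ circle(D,8.00): a=4.4538, h=2.2723
θ=240°:   candidates: C₊=(3.0836,1.1532) cross=27.550; C₋=(3.7328,-3.3448) cross=-27.550
θ=240°:   branch + wants cross > 0 → take C=(3.0836,1.1532) (cross=27.550)
θ=240°: ex = (C−B)/|BC| = (0.8167,0.5770); ey = (-0.5770,0.8167)
θ=240°: P = B + -1.02·ex + -1.32·ey = (-1.0713,-3.3987)

θ=50°: 1.50 -0.12
θ=113°: -1.26 0.24
θ=141°: -2.28 -0.24
θ=240°: -1.07 -3.40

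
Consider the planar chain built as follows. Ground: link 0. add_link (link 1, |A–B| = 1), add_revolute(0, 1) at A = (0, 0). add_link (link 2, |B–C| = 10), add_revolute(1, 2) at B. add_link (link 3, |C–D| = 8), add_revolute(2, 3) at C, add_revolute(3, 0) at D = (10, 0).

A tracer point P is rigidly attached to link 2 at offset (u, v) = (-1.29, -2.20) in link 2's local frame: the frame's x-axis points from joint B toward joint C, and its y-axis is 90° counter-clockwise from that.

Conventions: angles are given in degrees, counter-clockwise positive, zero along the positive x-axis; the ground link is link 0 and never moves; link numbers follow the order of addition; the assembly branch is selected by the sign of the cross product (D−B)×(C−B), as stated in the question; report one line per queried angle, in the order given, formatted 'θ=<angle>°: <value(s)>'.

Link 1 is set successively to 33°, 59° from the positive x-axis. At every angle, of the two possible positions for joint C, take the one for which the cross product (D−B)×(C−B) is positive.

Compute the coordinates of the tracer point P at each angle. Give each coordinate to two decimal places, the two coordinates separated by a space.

A=(0,0), D=(10.00,0)
θ=33°: B = A + 1.00·(cos33°, sin33°) = (0.8387, 0.5446)
θ=33°: |BD| = 9.1775
θ=33°: circle(B,10.00) ∩ circle(D,8.00): a=6.5501, h=7.5562
θ=33°:   candidates: C₊=(7.8256,7.6988) cross=69.347; C₋=(6.9288,-7.3870) cross=-69.347
θ=33°:   branch + wants cross > 0 → take C=(7.8256,7.6988) (cross=69.347)
θ=33°: ex = (C−B)/|BC| = (0.6987,0.7154); ey = (-0.7154,0.6987)
θ=33°: P = B + -1.29·ex + -2.20·ey = (1.5113,-1.9154)
θ=59°: B = A + 1.00·(cos59°, sin59°) = (0.5150, 0.8572)
θ=59°: |BD| = 9.5236
θ=59°: circle(B,10.00) ∩ circle(D,8.00): a=6.6518, h=7.4668
θ=59°:   candidates: C₊=(7.8119,7.6950) cross=71.111; C₋=(6.4678,-7.1780) cross=-71.111
θ=59°:   branch + wants cross > 0 → take C=(7.8119,7.6950) (cross=71.111)
θ=59°: ex = (C−B)/|BC| = (0.7297,0.6838); ey = (-0.6838,0.7297)
θ=59°: P = B + -1.29·ex + -2.20·ey = (1.0781,-1.6302)

θ=33°: 1.51 -1.92
θ=59°: 1.08 -1.63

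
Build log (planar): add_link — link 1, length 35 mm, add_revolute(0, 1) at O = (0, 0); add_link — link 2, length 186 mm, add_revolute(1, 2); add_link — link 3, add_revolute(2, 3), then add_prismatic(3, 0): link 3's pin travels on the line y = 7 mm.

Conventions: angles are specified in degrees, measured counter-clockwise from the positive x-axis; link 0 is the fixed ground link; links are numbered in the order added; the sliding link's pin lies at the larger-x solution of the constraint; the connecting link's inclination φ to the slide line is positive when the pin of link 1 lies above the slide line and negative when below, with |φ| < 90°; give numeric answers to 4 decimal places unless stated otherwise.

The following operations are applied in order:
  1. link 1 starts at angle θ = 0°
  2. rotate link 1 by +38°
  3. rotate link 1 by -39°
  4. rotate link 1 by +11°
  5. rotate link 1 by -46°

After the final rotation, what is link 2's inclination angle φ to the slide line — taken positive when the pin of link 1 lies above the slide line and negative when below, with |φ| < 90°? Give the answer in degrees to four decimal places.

geometry: r = 35 mm, L = 186 mm, e = 7 mm; θ starts at 0°
rotate link 1 by +38°: θ ← 0° +38° = 38°
rotate link 1 by -39°: θ ← 38° -39° = -1°
rotate link 1 by +11°: θ ← -1° +11° = 10°
rotate link 1 by -46°: θ ← 10° -46° = -36°
h = r sin θ − e = -20.572484 − 7 = -27.572484
sin φ = h / L = -27.572484 / 186 = -0.14823916
φ = arcsin(-0.14823916) = -8.524897°

-8.5249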